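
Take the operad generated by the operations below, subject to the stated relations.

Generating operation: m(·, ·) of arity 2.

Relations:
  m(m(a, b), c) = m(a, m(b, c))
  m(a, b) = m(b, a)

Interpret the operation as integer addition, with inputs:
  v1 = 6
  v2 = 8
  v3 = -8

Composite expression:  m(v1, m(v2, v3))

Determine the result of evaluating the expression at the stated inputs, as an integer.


6

m(v2, v3) = 0
m(v1, m(v2, v3)) = 6


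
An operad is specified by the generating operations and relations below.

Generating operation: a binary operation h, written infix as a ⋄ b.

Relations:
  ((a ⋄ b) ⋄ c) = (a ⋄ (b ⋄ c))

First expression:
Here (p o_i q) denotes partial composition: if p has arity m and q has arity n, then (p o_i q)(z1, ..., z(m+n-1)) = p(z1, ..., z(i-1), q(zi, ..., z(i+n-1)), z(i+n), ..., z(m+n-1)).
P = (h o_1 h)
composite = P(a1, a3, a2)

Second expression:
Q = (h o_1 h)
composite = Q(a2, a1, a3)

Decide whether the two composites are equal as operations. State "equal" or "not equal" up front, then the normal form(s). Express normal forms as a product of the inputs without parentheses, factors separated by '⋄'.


not equal; the first gives a1 ⋄ a3 ⋄ a2 and the second a2 ⋄ a1 ⋄ a3


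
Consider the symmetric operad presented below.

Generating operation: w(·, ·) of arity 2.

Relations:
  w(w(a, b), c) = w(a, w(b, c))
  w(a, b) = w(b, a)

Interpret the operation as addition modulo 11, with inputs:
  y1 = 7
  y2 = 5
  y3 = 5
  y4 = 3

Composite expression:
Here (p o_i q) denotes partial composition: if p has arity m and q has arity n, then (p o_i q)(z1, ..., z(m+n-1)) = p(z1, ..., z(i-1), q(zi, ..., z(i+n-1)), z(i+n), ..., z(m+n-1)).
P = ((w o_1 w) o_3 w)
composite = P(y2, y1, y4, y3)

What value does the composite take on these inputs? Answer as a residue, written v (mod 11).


9 (mod 11)

w(y2, y1) = 1
w(y4, y3) = 8
w(w(y2, y1), w(y4, y3)) = 9


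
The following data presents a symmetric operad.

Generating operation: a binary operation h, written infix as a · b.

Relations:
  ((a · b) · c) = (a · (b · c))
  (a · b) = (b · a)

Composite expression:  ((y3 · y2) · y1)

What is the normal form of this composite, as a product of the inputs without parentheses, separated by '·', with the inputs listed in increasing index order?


y1 · y2 · y3

Reordering under h is free, so list the y-inputs canonically.
(y3 · y2) collapses to y3 · y2
((y3 · y2) · y1) collapses to y3 · y2 · y1
reordering the factors by index: y1 · y2 · y3


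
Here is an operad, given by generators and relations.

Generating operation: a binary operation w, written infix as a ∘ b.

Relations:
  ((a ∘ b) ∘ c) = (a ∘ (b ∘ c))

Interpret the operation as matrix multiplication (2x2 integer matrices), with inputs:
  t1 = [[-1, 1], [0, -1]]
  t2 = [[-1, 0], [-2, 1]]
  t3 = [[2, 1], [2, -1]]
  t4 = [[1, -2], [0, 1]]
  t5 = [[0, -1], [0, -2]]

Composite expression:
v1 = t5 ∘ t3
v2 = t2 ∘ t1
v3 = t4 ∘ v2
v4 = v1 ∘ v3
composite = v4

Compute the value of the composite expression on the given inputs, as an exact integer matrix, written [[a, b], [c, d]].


[[8, -13], [16, -26]]

(t5 ∘ t3) = [[-2, 1], [-4, 2]]
(t2 ∘ t1) = [[1, -1], [2, -3]]
(t4 ∘ (t2 ∘ t1)) = [[-3, 5], [2, -3]]
((t5 ∘ t3) ∘ (t4 ∘ (t2 ∘ t1))) = [[8, -13], [16, -26]]


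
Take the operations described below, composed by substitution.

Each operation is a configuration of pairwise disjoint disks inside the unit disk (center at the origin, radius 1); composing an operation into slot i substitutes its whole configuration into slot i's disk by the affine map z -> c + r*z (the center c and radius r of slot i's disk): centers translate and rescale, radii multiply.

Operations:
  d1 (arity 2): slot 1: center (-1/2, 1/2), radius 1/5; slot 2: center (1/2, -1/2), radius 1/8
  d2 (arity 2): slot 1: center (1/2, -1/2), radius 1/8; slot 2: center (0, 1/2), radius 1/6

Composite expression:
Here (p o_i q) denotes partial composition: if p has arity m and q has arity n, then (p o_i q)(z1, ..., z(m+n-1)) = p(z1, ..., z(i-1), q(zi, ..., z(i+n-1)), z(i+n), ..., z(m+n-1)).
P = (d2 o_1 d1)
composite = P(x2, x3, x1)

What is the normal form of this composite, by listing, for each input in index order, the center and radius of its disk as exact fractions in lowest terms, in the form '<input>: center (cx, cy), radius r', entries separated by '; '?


x1: center (0, 1/2), radius 1/6; x2: center (7/16, -7/16), radius 1/40; x3: center (9/16, -9/16), radius 1/64

Below d2, radii multiply path by path; the x-disk centers shift.
input x2: composing its 2 substitution steps yields center (7/16, -7/16), radius 1/40
input x3: composing its 2 substitution steps yields center (9/16, -9/16), radius 1/64
input x1: composing its 1 substitution step yields center (0, 1/2), radius 1/6


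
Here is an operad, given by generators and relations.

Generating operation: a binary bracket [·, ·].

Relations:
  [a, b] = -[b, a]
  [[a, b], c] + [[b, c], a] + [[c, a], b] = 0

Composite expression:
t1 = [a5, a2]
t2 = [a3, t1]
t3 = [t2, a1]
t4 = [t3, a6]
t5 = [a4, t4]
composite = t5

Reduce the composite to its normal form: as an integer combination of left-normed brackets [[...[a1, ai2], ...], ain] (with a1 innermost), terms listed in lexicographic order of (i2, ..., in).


[[[[[a1, a2], a5], a3], a6], a4] - [[[[[a1, a3], a2], a5], a6], a4] + [[[[[a1, a3], a5], a2], a6], a4] - [[[[[a1, a5], a2], a3], a6], a4]


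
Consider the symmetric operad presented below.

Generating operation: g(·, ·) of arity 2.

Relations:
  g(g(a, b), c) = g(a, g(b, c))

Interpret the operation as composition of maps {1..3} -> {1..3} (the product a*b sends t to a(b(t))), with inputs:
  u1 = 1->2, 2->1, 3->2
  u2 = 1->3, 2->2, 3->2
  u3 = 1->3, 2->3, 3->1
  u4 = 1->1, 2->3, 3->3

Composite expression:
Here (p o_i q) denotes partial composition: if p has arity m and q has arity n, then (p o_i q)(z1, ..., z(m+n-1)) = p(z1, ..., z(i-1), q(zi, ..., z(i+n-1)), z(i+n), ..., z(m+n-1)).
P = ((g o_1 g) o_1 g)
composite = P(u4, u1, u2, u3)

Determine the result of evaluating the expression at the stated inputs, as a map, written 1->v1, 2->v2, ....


1->1, 2->1, 3->3


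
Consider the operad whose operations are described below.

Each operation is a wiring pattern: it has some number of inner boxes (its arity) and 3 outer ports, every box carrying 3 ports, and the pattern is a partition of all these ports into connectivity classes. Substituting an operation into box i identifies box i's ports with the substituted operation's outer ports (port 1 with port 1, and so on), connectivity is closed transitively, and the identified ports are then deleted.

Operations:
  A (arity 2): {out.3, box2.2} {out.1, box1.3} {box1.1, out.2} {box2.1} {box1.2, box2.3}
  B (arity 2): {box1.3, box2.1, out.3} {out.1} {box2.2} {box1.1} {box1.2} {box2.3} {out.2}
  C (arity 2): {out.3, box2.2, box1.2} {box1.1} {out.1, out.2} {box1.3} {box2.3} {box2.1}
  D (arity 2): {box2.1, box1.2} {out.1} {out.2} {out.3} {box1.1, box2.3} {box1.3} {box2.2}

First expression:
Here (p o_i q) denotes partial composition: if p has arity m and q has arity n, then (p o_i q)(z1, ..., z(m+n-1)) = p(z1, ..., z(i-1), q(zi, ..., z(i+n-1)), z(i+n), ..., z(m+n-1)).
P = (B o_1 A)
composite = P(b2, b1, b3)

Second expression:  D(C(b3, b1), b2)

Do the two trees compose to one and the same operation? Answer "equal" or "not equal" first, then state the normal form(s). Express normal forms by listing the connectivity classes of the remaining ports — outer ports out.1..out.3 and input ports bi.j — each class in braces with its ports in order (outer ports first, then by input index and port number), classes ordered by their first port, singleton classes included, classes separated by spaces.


not equal: they reduce to {out.1} {out.2} {out.3, b1.2, b3.1} {b1.1} {b1.3, b2.2} {b2.1} {b2.3} {b3.2} {b3.3} and {out.1} {out.2} {out.3} {b1.1} {b1.2, b3.2} {b1.3} {b2.1, b2.3} {b2.2} {b3.1} {b3.3}

The first expression, normalized: {out.1} {out.2} {out.3, b1.2, b3.1} {b1.1} {b1.3, b2.2} {b2.1} {b2.3} {b3.2} {b3.3}
The second expression, normalized: {out.1} {out.2} {out.3} {b1.1} {b1.2, b3.2} {b1.3} {b2.1, b2.3} {b2.2} {b3.1} {b3.3}
The normal forms differ: not equal.


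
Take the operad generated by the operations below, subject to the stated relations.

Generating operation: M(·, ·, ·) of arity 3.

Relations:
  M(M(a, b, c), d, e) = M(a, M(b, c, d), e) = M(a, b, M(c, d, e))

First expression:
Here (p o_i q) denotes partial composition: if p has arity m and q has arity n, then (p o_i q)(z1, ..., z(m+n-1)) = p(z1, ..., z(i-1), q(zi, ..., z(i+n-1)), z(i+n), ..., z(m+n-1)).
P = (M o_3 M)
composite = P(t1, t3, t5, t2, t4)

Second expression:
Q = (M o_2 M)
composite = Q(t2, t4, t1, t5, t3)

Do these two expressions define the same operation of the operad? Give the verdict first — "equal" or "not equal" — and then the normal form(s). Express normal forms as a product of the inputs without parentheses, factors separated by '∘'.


The first expression, normalized: t1 ∘ t3 ∘ t5 ∘ t2 ∘ t4
The second expression, normalized: t2 ∘ t4 ∘ t1 ∘ t5 ∘ t3
Distinct normal forms: not equal.

not equal; the first gives t1 ∘ t3 ∘ t5 ∘ t2 ∘ t4 and the second t2 ∘ t4 ∘ t1 ∘ t5 ∘ t3


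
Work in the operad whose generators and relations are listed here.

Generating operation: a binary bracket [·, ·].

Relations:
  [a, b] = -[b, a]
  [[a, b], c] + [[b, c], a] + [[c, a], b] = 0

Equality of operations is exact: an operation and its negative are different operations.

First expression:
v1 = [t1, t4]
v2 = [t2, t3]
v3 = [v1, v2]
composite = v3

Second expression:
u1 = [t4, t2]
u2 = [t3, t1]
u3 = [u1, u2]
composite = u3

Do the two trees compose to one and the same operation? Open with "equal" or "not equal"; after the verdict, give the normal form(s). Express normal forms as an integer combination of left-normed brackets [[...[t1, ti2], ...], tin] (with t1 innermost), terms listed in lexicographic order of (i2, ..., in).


not equal; first: [[[t1, t4], t2], t3] - [[[t1, t4], t3], t2]; second: -[[[t1, t3], t2], t4] + [[[t1, t3], t4], t2]

The first composite normalizes to [[[t1, t4], t2], t3] - [[[t1, t4], t3], t2]
The second composite normalizes to -[[[t1, t3], t2], t4] + [[[t1, t3], t4], t2]
They disagree, so not equal.


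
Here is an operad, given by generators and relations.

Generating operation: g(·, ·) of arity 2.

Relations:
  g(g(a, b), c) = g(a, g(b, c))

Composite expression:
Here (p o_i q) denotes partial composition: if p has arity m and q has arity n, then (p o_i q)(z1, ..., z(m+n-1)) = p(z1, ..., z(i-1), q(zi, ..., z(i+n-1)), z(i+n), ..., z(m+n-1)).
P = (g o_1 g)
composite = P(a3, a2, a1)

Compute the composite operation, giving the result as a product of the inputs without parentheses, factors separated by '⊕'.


a3 ⊕ a2 ⊕ a1


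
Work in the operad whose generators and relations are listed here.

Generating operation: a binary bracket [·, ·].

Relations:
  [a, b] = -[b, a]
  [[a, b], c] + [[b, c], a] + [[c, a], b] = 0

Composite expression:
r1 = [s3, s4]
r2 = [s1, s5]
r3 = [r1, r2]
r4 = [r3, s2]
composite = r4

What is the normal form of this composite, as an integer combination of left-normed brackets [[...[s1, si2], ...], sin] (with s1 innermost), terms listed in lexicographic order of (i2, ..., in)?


-[[[[s1, s5], s3], s4], s2] + [[[[s1, s5], s4], s3], s2]

Antisymmetry and Jacobi reduce to s1-anchored left-normed brackets.
Composite bracket: [[[s3, s4], [s1, s5]], s2]
Applying ab - ba throughout gives 16 signed words (2^4 = 16).
Coefficients come from the s1-initial words:
  s1s5s3s4s2 (sign -1) contributes -[[[[s1, s5], s3], s4], s2]
  s1s5s4s3s2 (sign +1) contributes +[[[[s1, s5], s4], s3], s2]


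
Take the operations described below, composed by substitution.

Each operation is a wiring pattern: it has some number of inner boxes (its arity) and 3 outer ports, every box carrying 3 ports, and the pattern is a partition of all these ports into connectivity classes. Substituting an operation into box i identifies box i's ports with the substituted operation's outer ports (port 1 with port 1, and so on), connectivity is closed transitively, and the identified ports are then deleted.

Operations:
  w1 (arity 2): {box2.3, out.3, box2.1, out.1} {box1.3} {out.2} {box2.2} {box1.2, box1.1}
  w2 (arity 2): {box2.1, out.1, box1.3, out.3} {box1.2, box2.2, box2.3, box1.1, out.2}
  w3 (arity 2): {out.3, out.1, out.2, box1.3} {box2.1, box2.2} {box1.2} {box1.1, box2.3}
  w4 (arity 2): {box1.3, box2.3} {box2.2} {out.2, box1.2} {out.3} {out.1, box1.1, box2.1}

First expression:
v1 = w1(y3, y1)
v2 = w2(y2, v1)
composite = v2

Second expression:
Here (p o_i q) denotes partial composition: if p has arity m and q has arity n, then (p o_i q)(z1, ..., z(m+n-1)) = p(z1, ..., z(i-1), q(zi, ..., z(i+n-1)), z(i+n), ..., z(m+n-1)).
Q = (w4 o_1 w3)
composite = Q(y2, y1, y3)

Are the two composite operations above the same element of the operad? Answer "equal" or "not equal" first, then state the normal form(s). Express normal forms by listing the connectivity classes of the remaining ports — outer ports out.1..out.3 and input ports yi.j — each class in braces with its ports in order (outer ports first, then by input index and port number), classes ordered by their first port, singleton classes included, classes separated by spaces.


Reducing the first expression gives {out.1, out.2, out.3, y1.1, y1.3, y2.1, y2.2, y2.3} {y1.2} {y3.1, y3.2} {y3.3}
Reducing the second expression gives {out.1, out.2, y2.3, y3.1, y3.3} {out.3} {y1.1, y1.2} {y1.3, y2.1} {y2.2} {y3.2}
The forms do not match — not equal.

not equal; the first gives {out.1, out.2, out.3, y1.1, y1.3, y2.1, y2.2, y2.3} {y1.2} {y3.1, y3.2} {y3.3} and the second {out.1, out.2, y2.3, y3.1, y3.3} {out.3} {y1.1, y1.2} {y1.3, y2.1} {y2.2} {y3.2}


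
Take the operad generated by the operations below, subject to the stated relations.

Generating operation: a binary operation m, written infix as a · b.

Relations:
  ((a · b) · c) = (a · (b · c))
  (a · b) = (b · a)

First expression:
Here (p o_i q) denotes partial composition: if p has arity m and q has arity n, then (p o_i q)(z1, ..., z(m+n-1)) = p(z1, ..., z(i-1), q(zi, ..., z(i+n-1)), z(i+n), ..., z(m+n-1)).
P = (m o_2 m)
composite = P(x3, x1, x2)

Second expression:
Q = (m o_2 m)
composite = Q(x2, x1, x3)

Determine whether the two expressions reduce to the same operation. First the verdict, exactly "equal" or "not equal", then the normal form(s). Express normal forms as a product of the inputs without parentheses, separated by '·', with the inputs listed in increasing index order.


equal — both sides give x1 · x2 · x3


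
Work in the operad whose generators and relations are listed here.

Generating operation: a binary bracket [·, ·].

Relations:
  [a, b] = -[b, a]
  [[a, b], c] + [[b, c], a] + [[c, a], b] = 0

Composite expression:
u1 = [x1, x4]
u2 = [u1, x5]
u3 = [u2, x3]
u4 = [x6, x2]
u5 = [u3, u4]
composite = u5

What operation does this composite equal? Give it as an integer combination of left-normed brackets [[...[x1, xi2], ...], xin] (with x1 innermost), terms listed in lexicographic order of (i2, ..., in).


Skip Jacobi rewriting: expand, keep x1-initial words, read off terms.
Composite bracket: [[[[x1, x4], x5], x3], [x6, x2]]
The bracket unfolds into 32 signed words via [a, b] = ab - ba (2^5 = 32).
Only words starting with x1 matter:
  sign of x1x4x5x3x2x6 is -1, so it contributes -[[[[[x1, x4], x5], x3], x2], x6]
  sign of x1x4x5x3x6x2 is +1, so it contributes +[[[[[x1, x4], x5], x3], x6], x2]

-[[[[[x1, x4], x5], x3], x2], x6] + [[[[[x1, x4], x5], x3], x6], x2]


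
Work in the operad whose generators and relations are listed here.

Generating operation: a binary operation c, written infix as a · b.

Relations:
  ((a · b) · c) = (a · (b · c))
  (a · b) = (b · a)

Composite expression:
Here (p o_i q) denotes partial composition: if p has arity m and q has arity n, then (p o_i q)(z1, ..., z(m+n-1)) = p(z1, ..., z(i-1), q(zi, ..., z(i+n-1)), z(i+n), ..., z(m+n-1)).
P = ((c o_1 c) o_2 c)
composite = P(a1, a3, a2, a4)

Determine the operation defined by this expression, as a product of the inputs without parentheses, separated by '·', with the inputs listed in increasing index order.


a1 · a2 · a3 · a4

With c associative and commutative, the a-input set is all that matters.
(a3 · a2) unparenthesizes to a3 · a2
(a1 · (a3 · a2)) unparenthesizes to a1 · a3 · a2
((a1 · (a3 · a2)) · a4) unparenthesizes to a1 · a3 · a2 · a4
reordering the factors by index: a1 · a2 · a3 · a4


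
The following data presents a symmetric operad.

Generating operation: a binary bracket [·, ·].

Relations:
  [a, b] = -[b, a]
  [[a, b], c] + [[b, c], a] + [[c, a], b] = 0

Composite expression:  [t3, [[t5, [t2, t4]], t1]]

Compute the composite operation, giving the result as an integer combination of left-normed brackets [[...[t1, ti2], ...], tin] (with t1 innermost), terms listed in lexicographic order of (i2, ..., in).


A multilinear Lie element is pinned by t1-initial words (t1 innermost).
Composite bracket: [t3, [[t5, [t2, t4]], t1]]
Expanding via [a, b] = ab - ba: 16 signed words (2^4 = 16).
Collect the words opening with t1:
  t1t2t4t5t3 appears with sign -1, giving the term -[[[[t1, t2], t4], t5], t3]
  t1t4t2t5t3 appears with sign +1, giving the term +[[[[t1, t4], t2], t5], t3]
  t1t5t2t4t3 appears with sign +1, giving the term +[[[[t1, t5], t2], t4], t3]
  t1t5t4t2t3 appears with sign -1, giving the term -[[[[t1, t5], t4], t2], t3]

-[[[[t1, t2], t4], t5], t3] + [[[[t1, t4], t2], t5], t3] + [[[[t1, t5], t2], t4], t3] - [[[[t1, t5], t4], t2], t3]


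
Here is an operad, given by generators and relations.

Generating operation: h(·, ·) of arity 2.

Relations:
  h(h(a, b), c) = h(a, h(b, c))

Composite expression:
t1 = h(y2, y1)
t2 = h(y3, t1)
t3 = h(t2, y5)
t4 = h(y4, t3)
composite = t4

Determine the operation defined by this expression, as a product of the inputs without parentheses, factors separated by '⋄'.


The h-tree's shape is irrelevant; the y-reading-order decides.
h(y2, y1) unparenthesizes to y2 ⋄ y1
h(y3, h(y2, y1)) unparenthesizes to y3 ⋄ y2 ⋄ y1
h(h(y3, h(y2, y1)), y5) unparenthesizes to y3 ⋄ y2 ⋄ y1 ⋄ y5
h(y4, h(h(y3, h(y2, y1)), y5)) unparenthesizes to y4 ⋄ y3 ⋄ y2 ⋄ y1 ⋄ y5

y4 ⋄ y3 ⋄ y2 ⋄ y1 ⋄ y5


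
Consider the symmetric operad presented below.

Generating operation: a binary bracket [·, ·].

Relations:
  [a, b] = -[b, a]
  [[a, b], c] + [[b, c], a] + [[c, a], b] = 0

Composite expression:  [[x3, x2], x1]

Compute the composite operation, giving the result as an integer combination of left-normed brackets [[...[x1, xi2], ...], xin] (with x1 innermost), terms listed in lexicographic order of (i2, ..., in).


[[x1, x2], x3] - [[x1, x3], x2]


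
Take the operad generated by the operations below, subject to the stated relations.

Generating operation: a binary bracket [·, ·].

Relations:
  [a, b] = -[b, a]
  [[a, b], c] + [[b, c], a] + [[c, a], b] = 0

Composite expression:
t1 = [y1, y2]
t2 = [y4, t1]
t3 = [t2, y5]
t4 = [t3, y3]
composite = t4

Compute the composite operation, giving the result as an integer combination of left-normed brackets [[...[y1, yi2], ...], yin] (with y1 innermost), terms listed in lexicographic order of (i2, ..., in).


-[[[[y1, y2], y4], y5], y3]

In the tensor algebra, words opening y1 carry the y1-anchored form.
Composite bracket: [[[y4, [y1, y2]], y5], y3]
Full expansion: 16 signed words from ab - ba (2^4 = 16).
Only words starting with y1 matter:
  y1y2y4y5y3 (sign -1) contributes -[[[[y1, y2], y4], y5], y3]


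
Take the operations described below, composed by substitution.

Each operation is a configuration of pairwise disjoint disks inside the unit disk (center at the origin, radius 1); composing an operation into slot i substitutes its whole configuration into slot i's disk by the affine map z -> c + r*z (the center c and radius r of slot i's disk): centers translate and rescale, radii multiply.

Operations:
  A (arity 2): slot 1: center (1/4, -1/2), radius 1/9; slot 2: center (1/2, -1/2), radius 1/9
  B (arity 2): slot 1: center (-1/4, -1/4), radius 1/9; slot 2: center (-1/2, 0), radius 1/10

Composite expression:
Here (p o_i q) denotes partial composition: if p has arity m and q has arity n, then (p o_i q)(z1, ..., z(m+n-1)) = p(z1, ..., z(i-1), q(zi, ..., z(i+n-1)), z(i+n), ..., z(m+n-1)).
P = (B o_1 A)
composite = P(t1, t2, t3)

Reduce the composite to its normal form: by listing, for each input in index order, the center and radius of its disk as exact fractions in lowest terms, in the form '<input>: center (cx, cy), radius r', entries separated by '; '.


t1: center (-2/9, -11/36), radius 1/81; t2: center (-7/36, -11/36), radius 1/81; t3: center (-1/2, 0), radius 1/10

Only the slot chain above each t matters under B; compose those maps.
tracing t1 down its 2-map path: center (-2/9, -11/36), radius 1/81
tracing t2 down its 2-map path: center (-7/36, -11/36), radius 1/81
tracing t3 down its 1-map path: center (-1/2, 0), radius 1/10


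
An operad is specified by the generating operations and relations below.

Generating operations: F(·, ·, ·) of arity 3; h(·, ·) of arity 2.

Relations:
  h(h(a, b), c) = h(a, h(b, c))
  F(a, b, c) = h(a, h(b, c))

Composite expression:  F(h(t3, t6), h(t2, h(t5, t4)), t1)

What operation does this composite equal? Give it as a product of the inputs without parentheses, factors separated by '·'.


Under associativity of F, the answer is the t's in reading order.
h(t3, t6) flattens to t3 · t6
h(t5, t4) flattens to t5 · t4
h(t2, h(t5, t4)) flattens to t2 · t5 · t4
F(h(t3, t6), h(t2, h(t5, t4)), t1) flattens to t3 · t6 · t2 · t5 · t4 · t1

t3 · t6 · t2 · t5 · t4 · t1


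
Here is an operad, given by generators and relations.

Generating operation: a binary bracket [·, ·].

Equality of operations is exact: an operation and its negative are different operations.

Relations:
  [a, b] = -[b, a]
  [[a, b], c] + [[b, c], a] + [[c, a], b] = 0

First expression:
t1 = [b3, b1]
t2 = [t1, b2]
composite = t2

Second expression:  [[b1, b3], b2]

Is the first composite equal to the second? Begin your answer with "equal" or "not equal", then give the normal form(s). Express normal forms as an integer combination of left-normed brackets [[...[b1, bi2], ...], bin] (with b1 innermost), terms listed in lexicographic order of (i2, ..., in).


not equal; first: -[[b1, b3], b2]; second: [[b1, b3], b2]


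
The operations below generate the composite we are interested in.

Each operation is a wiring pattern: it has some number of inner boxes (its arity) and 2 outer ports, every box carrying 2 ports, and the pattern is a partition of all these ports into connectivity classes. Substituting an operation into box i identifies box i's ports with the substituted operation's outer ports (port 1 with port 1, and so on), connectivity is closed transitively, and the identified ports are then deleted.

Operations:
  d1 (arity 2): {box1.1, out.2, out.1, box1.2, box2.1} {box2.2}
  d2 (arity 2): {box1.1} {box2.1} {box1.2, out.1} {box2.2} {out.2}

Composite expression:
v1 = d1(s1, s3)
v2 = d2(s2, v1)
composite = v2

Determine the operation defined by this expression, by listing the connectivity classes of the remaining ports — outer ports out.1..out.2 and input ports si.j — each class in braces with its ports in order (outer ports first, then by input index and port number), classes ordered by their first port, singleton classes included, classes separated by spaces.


{out.1, s2.2} {out.2} {s1.1, s1.2, s3.1} {s2.1} {s3.2}

After gluing at d2, chains via deleted ports link the s-ports.
the subtree at d1 composes to {out.1, out.2, s1.1, s1.2, s3.1} {s3.2} on (s1, s3); out.j = own outer ports
the subtree at d2 composes to {out.1, s2.2} {out.2} {s1.1, s1.2, s3.1} {s2.1} {s3.2} on (s2, s1, s3); out.j = own outer ports


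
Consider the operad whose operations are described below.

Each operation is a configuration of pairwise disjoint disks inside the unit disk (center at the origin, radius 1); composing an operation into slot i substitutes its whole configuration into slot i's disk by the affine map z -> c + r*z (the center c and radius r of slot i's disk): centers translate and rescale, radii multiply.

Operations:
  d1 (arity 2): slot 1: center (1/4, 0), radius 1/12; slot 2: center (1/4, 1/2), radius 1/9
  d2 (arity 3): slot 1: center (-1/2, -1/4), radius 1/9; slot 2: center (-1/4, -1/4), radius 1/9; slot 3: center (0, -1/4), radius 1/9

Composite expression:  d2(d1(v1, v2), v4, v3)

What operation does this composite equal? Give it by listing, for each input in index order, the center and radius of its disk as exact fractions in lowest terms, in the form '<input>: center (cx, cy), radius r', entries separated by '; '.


v1: center (-17/36, -1/4), radius 1/108; v2: center (-17/36, -7/36), radius 1/81; v3: center (0, -1/4), radius 1/9; v4: center (-1/4, -1/4), radius 1/9


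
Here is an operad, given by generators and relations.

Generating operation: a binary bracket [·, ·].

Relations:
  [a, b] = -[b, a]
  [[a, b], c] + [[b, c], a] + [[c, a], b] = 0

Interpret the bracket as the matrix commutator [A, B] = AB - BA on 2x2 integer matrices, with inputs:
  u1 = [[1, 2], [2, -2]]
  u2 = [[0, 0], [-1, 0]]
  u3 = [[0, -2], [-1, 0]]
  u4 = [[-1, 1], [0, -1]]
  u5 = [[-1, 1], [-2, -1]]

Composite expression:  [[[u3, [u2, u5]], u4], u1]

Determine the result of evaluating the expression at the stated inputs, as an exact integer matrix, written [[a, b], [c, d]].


[u2, u5] = [[1, 0], [0, -1]]
[u3, [u2, u5]] = [[0, 4], [-2, 0]]
[[u3, [u2, u5]], u4] = [[2, 0], [0, -2]]
[[[u3, [u2, u5]], u4], u1] = [[0, 8], [-8, 0]]

[[0, 8], [-8, 0]]


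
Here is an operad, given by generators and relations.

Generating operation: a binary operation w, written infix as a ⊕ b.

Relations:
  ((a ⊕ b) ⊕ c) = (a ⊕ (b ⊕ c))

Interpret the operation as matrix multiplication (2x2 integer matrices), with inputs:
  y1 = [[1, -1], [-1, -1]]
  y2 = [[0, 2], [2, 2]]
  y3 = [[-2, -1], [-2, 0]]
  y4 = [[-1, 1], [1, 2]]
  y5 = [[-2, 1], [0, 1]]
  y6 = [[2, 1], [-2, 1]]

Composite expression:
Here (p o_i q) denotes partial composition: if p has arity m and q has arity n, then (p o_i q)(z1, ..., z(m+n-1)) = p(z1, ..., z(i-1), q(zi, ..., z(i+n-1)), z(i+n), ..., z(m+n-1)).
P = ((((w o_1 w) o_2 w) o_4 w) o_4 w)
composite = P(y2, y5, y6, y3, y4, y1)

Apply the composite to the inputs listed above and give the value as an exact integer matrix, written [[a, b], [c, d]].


[[-12, -12], [-80, -48]]

(y5 ⊕ y6) = [[-6, -1], [-2, 1]]
(y2 ⊕ (y5 ⊕ y6)) = [[-4, 2], [-16, 0]]
(y3 ⊕ y4) = [[1, -4], [2, -2]]
((y3 ⊕ y4) ⊕ y1) = [[5, 3], [4, 0]]
((y2 ⊕ (y5 ⊕ y6)) ⊕ ((y3 ⊕ y4) ⊕ y1)) = [[-12, -12], [-80, -48]]


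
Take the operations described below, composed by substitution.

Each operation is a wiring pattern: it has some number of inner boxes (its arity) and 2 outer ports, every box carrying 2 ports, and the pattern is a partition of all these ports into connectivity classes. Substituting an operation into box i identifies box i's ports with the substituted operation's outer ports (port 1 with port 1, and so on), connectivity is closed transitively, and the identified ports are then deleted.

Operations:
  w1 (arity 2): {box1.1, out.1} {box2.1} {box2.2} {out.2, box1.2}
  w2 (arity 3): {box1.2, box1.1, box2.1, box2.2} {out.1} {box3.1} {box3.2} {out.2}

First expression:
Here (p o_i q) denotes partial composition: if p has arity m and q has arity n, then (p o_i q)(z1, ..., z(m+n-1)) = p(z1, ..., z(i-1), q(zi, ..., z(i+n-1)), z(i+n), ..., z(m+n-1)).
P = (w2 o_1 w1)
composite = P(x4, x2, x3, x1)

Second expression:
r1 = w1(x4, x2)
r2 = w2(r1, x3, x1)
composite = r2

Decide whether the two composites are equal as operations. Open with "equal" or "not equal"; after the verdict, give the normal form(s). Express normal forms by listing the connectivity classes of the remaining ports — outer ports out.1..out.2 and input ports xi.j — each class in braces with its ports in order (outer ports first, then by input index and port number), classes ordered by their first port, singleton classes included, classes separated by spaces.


equal; both compose to {out.1} {out.2} {x1.1} {x1.2} {x2.1} {x2.2} {x3.1, x3.2, x4.1, x4.2}


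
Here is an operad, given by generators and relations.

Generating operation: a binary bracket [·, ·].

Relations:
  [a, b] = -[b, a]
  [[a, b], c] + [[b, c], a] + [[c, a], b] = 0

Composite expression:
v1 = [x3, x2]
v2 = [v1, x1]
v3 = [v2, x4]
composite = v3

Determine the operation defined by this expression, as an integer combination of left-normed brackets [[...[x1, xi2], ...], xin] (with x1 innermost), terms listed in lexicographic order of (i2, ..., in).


[[[x1, x2], x3], x4] - [[[x1, x3], x2], x4]

In the tensor algebra, words opening x1 carry the x1-anchored form.
Composite bracket: [[[x3, x2], x1], x4]
Full expansion: 8 signed words from ab - ba (2^3 = 8).
The x1-initial words carry the normal form:
  word x1x2x3x4 has sign +1, contributing +[[[x1, x2], x3], x4]
  word x1x3x2x4 has sign -1, contributing -[[[x1, x3], x2], x4]


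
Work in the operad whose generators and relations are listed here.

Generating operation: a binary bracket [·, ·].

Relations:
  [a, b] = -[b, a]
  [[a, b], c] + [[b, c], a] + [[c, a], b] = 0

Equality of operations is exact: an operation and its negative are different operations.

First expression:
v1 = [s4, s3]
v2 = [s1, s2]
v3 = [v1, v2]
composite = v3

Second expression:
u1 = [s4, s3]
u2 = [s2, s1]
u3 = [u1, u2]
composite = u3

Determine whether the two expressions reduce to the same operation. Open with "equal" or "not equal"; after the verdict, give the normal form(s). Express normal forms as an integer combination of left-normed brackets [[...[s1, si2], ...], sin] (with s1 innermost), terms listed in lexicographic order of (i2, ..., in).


Normal form of the first expression: [[[s1, s2], s3], s4] - [[[s1, s2], s4], s3]
Normal form of the second expression: -[[[s1, s2], s3], s4] + [[[s1, s2], s4], s3]
No match — not equal.

not equal; the first gives [[[s1, s2], s3], s4] - [[[s1, s2], s4], s3] and the second -[[[s1, s2], s3], s4] + [[[s1, s2], s4], s3]


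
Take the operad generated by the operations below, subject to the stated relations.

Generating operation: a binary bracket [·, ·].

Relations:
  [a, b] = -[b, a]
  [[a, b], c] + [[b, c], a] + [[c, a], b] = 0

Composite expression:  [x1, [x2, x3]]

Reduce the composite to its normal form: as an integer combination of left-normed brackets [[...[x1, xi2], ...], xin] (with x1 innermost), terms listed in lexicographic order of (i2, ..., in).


[[x1, x2], x3] - [[x1, x3], x2]

Expand each bracket as ab - ba; the x1-initial words give the coefficients.
Composite bracket: [x1, [x2, x3]]
The bracket unfolds into 4 signed words via [a, b] = ab - ba (2^2 = 4).
The x1-initial words carry the normal form:
  word x1x2x3 has sign +1, contributing +[[x1, x2], x3]
  word x1x3x2 has sign -1, contributing -[[x1, x3], x2]


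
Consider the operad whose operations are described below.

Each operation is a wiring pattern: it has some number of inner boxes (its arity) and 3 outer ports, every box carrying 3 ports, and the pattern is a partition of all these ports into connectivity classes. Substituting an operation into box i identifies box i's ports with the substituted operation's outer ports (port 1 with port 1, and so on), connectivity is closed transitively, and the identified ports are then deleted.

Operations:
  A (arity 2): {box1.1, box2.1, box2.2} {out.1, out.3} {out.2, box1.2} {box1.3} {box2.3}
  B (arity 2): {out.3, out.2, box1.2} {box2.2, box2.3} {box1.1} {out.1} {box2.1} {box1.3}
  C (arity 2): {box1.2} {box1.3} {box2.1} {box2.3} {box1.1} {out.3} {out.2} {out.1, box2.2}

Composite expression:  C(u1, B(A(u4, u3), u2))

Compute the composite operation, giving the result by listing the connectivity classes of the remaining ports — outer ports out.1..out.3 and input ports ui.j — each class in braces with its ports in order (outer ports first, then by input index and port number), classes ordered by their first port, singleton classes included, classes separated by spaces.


Reachability decides: close wires over C-identified ports.
the subtree at A composes to {out.1, out.3} {out.2, u4.2} {u3.1, u3.2, u4.1} {u3.3} {u4.3} on (u4, u3); out.j = own outer ports
the subtree at B composes to {out.1} {out.2, out.3, u4.2} {u2.1} {u2.2, u2.3} {u3.1, u3.2, u4.1} {u3.3} {u4.3} on (u4, u3, u2); out.j = own outer ports
the subtree at C composes to {out.1, u4.2} {out.2} {out.3} {u1.1} {u1.2} {u1.3} {u2.1} {u2.2, u2.3} {u3.1, u3.2, u4.1} {u3.3} {u4.3} on (u1, u4, u3, u2); out.j = own outer ports

{out.1, u4.2} {out.2} {out.3} {u1.1} {u1.2} {u1.3} {u2.1} {u2.2, u2.3} {u3.1, u3.2, u4.1} {u3.3} {u4.3}


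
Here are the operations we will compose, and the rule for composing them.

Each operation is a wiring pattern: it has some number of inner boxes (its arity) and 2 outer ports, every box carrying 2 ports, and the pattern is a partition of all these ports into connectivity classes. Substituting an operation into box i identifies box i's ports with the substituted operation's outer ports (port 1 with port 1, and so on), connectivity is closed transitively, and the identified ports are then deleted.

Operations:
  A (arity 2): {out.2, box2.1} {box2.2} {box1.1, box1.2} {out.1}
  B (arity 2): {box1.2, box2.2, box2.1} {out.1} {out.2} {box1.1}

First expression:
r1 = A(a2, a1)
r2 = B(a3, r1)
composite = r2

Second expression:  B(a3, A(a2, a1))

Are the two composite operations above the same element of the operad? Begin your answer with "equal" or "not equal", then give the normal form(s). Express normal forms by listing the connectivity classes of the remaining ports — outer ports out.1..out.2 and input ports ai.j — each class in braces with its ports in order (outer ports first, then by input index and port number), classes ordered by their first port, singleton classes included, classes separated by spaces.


equal; both compose to {out.1} {out.2} {a1.1, a3.2} {a1.2} {a2.1, a2.2} {a3.1}

Normal form of the first expression: {out.1} {out.2} {a1.1, a3.2} {a1.2} {a2.1, a2.2} {a3.1}
Normal form of the second expression: {out.1} {out.2} {a1.1, a3.2} {a1.2} {a2.1, a2.2} {a3.1}
Both agree, so they are equal.


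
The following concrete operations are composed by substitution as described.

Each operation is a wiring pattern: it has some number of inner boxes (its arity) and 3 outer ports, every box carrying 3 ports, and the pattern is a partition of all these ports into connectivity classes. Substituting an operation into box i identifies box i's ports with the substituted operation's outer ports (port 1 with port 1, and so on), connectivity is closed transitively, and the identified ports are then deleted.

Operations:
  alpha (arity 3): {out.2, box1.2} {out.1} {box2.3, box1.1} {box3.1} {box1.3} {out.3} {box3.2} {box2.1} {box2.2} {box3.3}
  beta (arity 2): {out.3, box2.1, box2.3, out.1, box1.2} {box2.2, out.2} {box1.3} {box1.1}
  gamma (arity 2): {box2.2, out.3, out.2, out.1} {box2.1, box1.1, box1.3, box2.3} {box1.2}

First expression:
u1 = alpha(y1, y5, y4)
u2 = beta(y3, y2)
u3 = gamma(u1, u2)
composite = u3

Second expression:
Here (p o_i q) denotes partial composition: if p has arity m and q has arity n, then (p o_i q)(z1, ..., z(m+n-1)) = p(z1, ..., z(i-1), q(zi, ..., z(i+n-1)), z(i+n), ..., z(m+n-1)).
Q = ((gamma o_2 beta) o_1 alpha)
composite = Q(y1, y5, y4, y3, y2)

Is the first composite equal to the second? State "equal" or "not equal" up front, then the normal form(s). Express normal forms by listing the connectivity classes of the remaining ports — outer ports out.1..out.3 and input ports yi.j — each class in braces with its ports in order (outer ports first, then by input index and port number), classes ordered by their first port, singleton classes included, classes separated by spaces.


equal — both sides give {out.1, out.2, out.3, y2.2} {y1.1, y5.3} {y1.2} {y1.3} {y2.1, y2.3, y3.2} {y3.1} {y3.3} {y4.1} {y4.2} {y4.3} {y5.1} {y5.2}

In normal form, the first expression is {out.1, out.2, out.3, y2.2} {y1.1, y5.3} {y1.2} {y1.3} {y2.1, y2.3, y3.2} {y3.1} {y3.3} {y4.1} {y4.2} {y4.3} {y5.1} {y5.2}
In normal form, the second expression is {out.1, out.2, out.3, y2.2} {y1.1, y5.3} {y1.2} {y1.3} {y2.1, y2.3, y3.2} {y3.1} {y3.3} {y4.1} {y4.2} {y4.3} {y5.1} {y5.2}
Same normal form: equal.


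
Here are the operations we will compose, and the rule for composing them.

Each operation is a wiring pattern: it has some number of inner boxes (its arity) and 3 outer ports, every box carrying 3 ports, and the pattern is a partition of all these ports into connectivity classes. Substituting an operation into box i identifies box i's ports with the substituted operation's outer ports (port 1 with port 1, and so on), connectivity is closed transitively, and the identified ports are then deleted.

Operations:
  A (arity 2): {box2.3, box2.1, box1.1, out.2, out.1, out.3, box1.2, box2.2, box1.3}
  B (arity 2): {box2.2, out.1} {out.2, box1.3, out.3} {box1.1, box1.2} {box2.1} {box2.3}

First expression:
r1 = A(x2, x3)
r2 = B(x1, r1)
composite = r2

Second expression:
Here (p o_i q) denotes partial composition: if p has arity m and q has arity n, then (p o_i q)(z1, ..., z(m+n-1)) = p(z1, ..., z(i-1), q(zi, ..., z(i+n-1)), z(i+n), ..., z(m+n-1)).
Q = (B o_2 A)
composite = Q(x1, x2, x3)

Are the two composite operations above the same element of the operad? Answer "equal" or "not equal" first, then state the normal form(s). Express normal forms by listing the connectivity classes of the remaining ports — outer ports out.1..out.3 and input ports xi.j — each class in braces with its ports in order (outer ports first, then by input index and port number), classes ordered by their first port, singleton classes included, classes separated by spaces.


equal — both sides give {out.1, x2.1, x2.2, x2.3, x3.1, x3.2, x3.3} {out.2, out.3, x1.3} {x1.1, x1.2}

Normal form of the first expression: {out.1, x2.1, x2.2, x2.3, x3.1, x3.2, x3.3} {out.2, out.3, x1.3} {x1.1, x1.2}
Normal form of the second expression: {out.1, x2.1, x2.2, x2.3, x3.1, x3.2, x3.3} {out.2, out.3, x1.3} {x1.1, x1.2}
One common form — equal.


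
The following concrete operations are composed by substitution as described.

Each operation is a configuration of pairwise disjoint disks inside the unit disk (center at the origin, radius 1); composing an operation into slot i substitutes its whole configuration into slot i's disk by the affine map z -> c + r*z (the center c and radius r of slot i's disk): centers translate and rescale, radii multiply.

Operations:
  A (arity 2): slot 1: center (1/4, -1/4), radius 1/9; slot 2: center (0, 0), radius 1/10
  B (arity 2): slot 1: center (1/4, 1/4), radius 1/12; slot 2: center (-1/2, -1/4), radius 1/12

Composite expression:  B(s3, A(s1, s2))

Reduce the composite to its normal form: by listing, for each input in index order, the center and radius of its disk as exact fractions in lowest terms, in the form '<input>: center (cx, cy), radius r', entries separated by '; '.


Below B, radii multiply path by path; the s-disk centers shift.
s3 passes through 1 substitution, ending at center (1/4, 1/4), radius 1/12
s1 passes through 2 substitutions, ending at center (-23/48, -13/48), radius 1/108
s2 passes through 2 substitutions, ending at center (-1/2, -1/4), radius 1/120

s1: center (-23/48, -13/48), radius 1/108; s2: center (-1/2, -1/4), radius 1/120; s3: center (1/4, 1/4), radius 1/12


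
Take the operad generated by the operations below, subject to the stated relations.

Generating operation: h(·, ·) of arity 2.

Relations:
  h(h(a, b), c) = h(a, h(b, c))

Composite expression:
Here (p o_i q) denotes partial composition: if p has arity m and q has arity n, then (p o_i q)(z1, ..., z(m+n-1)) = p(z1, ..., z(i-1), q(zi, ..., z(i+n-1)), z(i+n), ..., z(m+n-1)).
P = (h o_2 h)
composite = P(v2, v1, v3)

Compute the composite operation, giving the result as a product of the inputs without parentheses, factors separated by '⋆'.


v2 ⋆ v1 ⋆ v3

Under associativity of h, the answer is the v's in reading order.
h(v1, v3) collapses to v1 ⋆ v3
h(v2, h(v1, v3)) collapses to v2 ⋆ v1 ⋆ v3
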